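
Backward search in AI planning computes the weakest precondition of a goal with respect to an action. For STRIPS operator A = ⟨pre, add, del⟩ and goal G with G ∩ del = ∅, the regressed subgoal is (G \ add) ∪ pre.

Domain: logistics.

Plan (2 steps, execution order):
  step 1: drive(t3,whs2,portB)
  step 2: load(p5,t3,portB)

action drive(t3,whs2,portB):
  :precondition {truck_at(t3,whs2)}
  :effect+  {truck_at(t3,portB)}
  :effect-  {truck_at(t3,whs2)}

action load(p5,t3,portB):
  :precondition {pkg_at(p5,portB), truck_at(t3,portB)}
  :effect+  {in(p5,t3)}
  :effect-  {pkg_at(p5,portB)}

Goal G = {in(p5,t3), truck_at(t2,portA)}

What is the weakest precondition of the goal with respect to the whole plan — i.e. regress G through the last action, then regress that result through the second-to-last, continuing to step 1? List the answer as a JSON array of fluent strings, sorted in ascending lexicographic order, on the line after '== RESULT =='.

Regress step by step:
  through step 2 (load(p5,t3,portB)): drop {in(p5,t3)}, keep {truck_at(t2,portA)}, require {pkg_at(p5,portB), truck_at(t3,portB)}
    → {pkg_at(p5,portB), truck_at(t2,portA), truck_at(t3,portB)}
  through step 1 (drive(t3,whs2,portB)): drop {truck_at(t3,portB)}, keep {pkg_at(p5,portB), truck_at(t2,portA)}, require {truck_at(t3,whs2)}
    → {pkg_at(p5,portB), truck_at(t2,portA), truck_at(t3,whs2)}

== RESULT ==
["pkg_at(p5,portB)", "truck_at(t2,portA)", "truck_at(t3,whs2)"]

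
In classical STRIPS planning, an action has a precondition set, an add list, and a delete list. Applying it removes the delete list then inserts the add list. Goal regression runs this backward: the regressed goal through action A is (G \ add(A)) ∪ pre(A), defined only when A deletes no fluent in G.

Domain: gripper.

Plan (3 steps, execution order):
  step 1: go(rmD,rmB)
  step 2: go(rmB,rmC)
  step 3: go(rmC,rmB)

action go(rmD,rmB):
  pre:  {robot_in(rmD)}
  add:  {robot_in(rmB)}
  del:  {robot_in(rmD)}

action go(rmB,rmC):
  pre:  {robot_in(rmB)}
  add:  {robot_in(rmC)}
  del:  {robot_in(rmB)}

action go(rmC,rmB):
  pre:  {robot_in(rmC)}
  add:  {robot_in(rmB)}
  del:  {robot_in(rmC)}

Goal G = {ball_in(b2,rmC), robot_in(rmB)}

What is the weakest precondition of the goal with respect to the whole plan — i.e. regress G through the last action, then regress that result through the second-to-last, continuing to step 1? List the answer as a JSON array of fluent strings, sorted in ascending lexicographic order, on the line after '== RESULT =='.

Regress step by step:
  through step 3 (go(rmC,rmB)): drop {robot_in(rmB)}, keep {ball_in(b2,rmC)}, require {robot_in(rmC)}
    → {ball_in(b2,rmC), robot_in(rmC)}
  through step 2 (go(rmB,rmC)): drop {robot_in(rmC)}, keep {ball_in(b2,rmC)}, require {robot_in(rmB)}
    → {ball_in(b2,rmC), robot_in(rmB)}
  through step 1 (go(rmD,rmB)): drop {robot_in(rmB)}, keep {ball_in(b2,rmC)}, require {robot_in(rmD)}
    → {ball_in(b2,rmC), robot_in(rmD)}

== RESULT ==
["ball_in(b2,rmC)", "robot_in(rmD)"]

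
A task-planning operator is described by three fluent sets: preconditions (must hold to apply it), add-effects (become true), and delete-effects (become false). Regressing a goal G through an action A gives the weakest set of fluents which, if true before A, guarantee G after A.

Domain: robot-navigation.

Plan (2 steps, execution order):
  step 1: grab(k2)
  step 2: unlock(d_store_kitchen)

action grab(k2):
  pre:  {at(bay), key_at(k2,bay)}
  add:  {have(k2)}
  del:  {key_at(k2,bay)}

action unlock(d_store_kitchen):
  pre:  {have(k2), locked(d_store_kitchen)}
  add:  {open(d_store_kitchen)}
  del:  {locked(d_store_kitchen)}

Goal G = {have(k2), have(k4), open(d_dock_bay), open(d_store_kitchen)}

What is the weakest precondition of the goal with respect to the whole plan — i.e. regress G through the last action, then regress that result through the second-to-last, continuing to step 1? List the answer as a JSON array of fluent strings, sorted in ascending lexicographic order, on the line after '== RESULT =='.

Regress step by step:
  through step 2 (unlock(d_store_kitchen)): drop {open(d_store_kitchen)}, keep {have(k2), have(k4), open(d_dock_bay)}, require {have(k2), locked(d_store_kitchen)}
    → {have(k2), have(k4), locked(d_store_kitchen), open(d_dock_bay)}
  through step 1 (grab(k2)): drop {have(k2)}, keep {have(k4), locked(d_store_kitchen), open(d_dock_bay)}, require {at(bay), key_at(k2,bay)}
    → {at(bay), have(k4), key_at(k2,bay), locked(d_store_kitchen), open(d_dock_bay)}

== RESULT ==
["at(bay)", "have(k4)", "key_at(k2,bay)", "locked(d_store_kitchen)", "open(d_dock_bay)"]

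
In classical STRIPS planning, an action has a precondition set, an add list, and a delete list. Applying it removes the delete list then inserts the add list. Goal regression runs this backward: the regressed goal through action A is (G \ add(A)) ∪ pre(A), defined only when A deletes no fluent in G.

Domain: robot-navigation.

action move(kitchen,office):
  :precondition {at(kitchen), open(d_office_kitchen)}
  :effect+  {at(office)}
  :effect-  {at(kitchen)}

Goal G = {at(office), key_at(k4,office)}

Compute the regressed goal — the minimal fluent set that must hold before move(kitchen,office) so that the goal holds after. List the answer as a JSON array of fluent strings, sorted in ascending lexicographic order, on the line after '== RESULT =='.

Compute (G \ add) ∪ pre:
  G ∩ del = {}  (empty — regression defined)
  G \ add = {at(office), key_at(k4,office)} \ {at(office)} = {key_at(k4,office)}
  ∪ pre   = {key_at(k4,office)} ∪ {at(kitchen), open(d_office_kitchen)}
          = {at(kitchen), key_at(k4,office), open(d_office_kitchen)}

== RESULT ==
["at(kitchen)", "key_at(k4,office)", "open(d_office_kitchen)"]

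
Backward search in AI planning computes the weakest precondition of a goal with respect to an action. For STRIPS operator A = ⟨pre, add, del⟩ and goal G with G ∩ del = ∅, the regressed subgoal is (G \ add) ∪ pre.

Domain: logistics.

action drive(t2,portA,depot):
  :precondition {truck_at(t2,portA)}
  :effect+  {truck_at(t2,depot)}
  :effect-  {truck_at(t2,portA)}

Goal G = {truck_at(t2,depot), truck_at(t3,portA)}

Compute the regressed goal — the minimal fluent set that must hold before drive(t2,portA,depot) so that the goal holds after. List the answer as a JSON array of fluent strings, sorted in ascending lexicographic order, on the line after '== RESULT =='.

Compute (G \ add) ∪ pre:
  G ∩ del = {}  (empty — regression defined)
  G \ add = {truck_at(t2,depot), truck_at(t3,portA)} \ {truck_at(t2,depot)} = {truck_at(t3,portA)}
  ∪ pre   = {truck_at(t3,portA)} ∪ {truck_at(t2,portA)}
          = {truck_at(t2,portA), truck_at(t3,portA)}

== RESULT ==
["truck_at(t2,portA)", "truck_at(t3,portA)"]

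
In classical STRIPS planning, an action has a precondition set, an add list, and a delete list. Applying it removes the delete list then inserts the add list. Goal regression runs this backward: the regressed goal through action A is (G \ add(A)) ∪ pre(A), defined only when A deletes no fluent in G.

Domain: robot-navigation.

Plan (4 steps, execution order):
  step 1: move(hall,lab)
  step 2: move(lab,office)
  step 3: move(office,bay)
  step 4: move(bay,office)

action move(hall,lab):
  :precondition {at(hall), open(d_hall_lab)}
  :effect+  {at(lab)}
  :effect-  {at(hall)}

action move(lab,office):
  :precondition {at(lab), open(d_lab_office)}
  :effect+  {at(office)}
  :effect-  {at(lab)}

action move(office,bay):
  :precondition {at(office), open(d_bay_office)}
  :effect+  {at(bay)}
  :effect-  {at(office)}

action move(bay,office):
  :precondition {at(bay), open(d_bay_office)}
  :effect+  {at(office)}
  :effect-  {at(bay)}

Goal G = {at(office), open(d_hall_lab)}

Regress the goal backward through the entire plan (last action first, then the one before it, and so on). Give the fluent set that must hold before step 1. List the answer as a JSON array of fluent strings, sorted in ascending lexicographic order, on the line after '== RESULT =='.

Work backward from the goal:
  through step 4 (move(bay,office)): drop {at(office)}, keep {open(d_hall_lab)}, require {at(bay), open(d_bay_office)}
    → {at(bay), open(d_bay_office), open(d_hall_lab)}
  through step 3 (move(office,bay)): drop {at(bay)}, keep {open(d_bay_office), open(d_hall_lab)}, require {at(office), open(d_bay_office)}
    → {at(office), open(d_bay_office), open(d_hall_lab)}
  through step 2 (move(lab,office)): drop {at(office)}, keep {open(d_bay_office), open(d_hall_lab)}, require {at(lab), open(d_lab_office)}
    → {at(lab), open(d_bay_office), open(d_hall_lab), open(d_lab_office)}
  through step 1 (move(hall,lab)): drop {at(lab)}, keep {open(d_bay_office), open(d_hall_lab), open(d_lab_office)}, require {at(hall), open(d_hall_lab)}
    → {at(hall), open(d_bay_office), open(d_hall_lab), open(d_lab_office)}

== RESULT ==
["at(hall)", "open(d_bay_office)", "open(d_hall_lab)", "open(d_lab_office)"]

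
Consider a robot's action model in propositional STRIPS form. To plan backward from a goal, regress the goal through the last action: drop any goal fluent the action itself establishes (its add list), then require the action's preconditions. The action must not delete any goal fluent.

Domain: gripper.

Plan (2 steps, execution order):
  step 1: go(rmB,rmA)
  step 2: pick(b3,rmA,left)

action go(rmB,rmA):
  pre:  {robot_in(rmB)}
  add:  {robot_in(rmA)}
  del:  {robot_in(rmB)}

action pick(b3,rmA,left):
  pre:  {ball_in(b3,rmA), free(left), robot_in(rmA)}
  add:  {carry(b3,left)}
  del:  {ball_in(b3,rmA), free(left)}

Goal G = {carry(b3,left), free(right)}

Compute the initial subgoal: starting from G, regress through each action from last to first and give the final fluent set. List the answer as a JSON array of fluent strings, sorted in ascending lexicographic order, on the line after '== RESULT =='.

Work backward from the goal:
  through step 2 (pick(b3,rmA,left)): drop {carry(b3,left)}, keep {free(right)}, require {ball_in(b3,rmA), free(left), robot_in(rmA)}
    → {ball_in(b3,rmA), free(left), free(right), robot_in(rmA)}
  through step 1 (go(rmB,rmA)): drop {robot_in(rmA)}, keep {ball_in(b3,rmA), free(left), free(right)}, require {robot_in(rmB)}
    → {ball_in(b3,rmA), free(left), free(right), robot_in(rmB)}

== RESULT ==
["ball_in(b3,rmA)", "free(left)", "free(right)", "robot_in(rmB)"]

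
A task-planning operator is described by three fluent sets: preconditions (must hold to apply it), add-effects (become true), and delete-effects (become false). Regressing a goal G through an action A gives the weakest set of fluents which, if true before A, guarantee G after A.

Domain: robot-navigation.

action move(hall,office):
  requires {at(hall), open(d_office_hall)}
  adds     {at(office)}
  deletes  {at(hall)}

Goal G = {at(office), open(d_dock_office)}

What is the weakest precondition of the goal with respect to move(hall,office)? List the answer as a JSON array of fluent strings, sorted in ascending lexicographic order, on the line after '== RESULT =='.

Regress:
  G ∩ del = {}  (empty — regression defined)
  G \ add = {at(office), open(d_dock_office)} \ {at(office)} = {open(d_dock_office)}
  ∪ pre   = {open(d_dock_office)} ∪ {at(hall), open(d_office_hall)}
          = {at(hall), open(d_dock_office), open(d_office_hall)}

== RESULT ==
["at(hall)", "open(d_dock_office)", "open(d_office_hall)"]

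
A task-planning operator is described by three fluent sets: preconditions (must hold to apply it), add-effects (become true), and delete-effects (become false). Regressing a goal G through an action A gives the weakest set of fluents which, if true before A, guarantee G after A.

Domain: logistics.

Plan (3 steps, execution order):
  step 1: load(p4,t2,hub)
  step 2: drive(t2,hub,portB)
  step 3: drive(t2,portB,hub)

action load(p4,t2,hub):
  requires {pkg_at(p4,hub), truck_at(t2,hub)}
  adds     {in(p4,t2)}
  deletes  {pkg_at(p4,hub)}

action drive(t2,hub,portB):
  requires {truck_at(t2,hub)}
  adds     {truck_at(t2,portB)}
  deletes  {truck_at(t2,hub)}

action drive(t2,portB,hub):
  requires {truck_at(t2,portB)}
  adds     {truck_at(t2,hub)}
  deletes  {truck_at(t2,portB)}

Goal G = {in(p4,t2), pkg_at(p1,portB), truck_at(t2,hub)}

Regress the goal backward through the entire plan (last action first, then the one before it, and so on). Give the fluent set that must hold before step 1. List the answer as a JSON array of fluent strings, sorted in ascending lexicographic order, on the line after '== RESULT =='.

Regress step by step:
  through step 3 (drive(t2,portB,hub)): drop {truck_at(t2,hub)}, keep {in(p4,t2), pkg_at(p1,portB)}, require {truck_at(t2,portB)}
    → {in(p4,t2), pkg_at(p1,portB), truck_at(t2,portB)}
  through step 2 (drive(t2,hub,portB)): drop {truck_at(t2,portB)}, keep {in(p4,t2), pkg_at(p1,portB)}, require {truck_at(t2,hub)}
    → {in(p4,t2), pkg_at(p1,portB), truck_at(t2,hub)}
  through step 1 (load(p4,t2,hub)): drop {in(p4,t2)}, keep {pkg_at(p1,portB), truck_at(t2,hub)}, require {pkg_at(p4,hub), truck_at(t2,hub)}
    → {pkg_at(p1,portB), pkg_at(p4,hub), truck_at(t2,hub)}

== RESULT ==
["pkg_at(p1,portB)", "pkg_at(p4,hub)", "truck_at(t2,hub)"]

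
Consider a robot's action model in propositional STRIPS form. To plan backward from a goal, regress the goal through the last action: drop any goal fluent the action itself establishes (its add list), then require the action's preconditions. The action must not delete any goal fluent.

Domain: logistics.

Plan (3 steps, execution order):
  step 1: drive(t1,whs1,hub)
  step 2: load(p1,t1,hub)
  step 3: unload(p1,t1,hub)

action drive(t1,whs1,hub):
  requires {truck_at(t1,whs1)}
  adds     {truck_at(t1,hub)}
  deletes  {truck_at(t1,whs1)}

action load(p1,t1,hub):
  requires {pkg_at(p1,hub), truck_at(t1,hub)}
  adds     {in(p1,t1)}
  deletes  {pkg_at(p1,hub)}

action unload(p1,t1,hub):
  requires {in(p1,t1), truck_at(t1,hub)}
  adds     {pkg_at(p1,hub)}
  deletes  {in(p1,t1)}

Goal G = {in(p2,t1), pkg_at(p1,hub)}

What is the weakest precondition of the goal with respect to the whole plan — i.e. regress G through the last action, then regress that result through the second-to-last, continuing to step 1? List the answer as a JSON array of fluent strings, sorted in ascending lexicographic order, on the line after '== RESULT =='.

Work backward from the goal:
  through step 3 (unload(p1,t1,hub)): drop {pkg_at(p1,hub)}, keep {in(p2,t1)}, require {in(p1,t1), truck_at(t1,hub)}
    → {in(p1,t1), in(p2,t1), truck_at(t1,hub)}
  through step 2 (load(p1,t1,hub)): drop {in(p1,t1)}, keep {in(p2,t1), truck_at(t1,hub)}, require {pkg_at(p1,hub), truck_at(t1,hub)}
    → {in(p2,t1), pkg_at(p1,hub), truck_at(t1,hub)}
  through step 1 (drive(t1,whs1,hub)): drop {truck_at(t1,hub)}, keep {in(p2,t1), pkg_at(p1,hub)}, require {truck_at(t1,whs1)}
    → {in(p2,t1), pkg_at(p1,hub), truck_at(t1,whs1)}

== RESULT ==
["in(p2,t1)", "pkg_at(p1,hub)", "truck_at(t1,whs1)"]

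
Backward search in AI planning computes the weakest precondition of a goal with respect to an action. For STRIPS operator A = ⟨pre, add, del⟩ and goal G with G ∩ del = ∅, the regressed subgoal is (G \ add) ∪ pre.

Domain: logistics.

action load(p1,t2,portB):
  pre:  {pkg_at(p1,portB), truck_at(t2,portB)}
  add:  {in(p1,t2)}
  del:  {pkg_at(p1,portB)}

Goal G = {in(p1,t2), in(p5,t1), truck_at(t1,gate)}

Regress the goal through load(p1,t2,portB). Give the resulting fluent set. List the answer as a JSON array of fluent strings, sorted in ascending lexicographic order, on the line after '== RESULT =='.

Compute (G \ add) ∪ pre:
  G ∩ del = {}  (empty — regression defined)
  G \ add = {in(p1,t2), in(p5,t1), truck_at(t1,gate)} \ {in(p1,t2)} = {in(p5,t1), truck_at(t1,gate)}
  ∪ pre   = {in(p5,t1), truck_at(t1,gate)} ∪ {pkg_at(p1,portB), truck_at(t2,portB)}
          = {in(p5,t1), pkg_at(p1,portB), truck_at(t1,gate), truck_at(t2,portB)}

== RESULT ==
["in(p5,t1)", "pkg_at(p1,portB)", "truck_at(t1,gate)", "truck_at(t2,portB)"]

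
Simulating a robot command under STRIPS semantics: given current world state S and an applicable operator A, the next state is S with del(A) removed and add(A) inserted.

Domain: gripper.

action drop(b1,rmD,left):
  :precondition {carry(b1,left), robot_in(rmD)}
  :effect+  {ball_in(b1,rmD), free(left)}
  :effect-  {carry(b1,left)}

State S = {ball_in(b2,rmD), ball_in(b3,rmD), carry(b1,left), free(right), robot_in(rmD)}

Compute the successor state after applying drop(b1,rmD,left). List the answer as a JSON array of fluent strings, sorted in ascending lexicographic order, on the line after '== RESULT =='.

Progress:
  pre ⊆ S: {carry(b1,left), robot_in(rmD)} ⊆ S  — applicable
  S \ del = {ball_in(b2,rmD), ball_in(b3,rmD), free(right), robot_in(rmD)}
  ∪ add   = {ball_in(b1,rmD), ball_in(b2,rmD), ball_in(b3,rmD), free(left), free(right), robot_in(rmD)}

== RESULT ==
["ball_in(b1,rmD)", "ball_in(b2,rmD)", "ball_in(b3,rmD)", "free(left)", "free(right)", "robot_in(rmD)"]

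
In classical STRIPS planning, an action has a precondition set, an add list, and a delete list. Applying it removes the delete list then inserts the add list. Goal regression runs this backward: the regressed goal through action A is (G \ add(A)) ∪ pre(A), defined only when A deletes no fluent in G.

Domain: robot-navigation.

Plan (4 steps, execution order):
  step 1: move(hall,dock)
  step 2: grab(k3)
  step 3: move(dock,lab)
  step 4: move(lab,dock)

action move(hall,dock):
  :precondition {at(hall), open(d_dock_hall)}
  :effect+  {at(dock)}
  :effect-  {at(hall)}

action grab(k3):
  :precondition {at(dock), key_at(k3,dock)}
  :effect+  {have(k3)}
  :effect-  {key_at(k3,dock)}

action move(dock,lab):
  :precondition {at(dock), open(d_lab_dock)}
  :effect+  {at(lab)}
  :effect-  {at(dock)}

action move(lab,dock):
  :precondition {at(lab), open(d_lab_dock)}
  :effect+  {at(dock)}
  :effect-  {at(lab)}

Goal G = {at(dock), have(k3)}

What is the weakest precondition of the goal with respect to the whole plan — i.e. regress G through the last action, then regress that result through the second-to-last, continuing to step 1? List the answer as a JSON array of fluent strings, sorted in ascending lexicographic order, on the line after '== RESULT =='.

Work backward from the goal:
  through step 4 (move(lab,dock)): drop {at(dock)}, keep {have(k3)}, require {at(lab), open(d_lab_dock)}
    → {at(lab), have(k3), open(d_lab_dock)}
  through step 3 (move(dock,lab)): drop {at(lab)}, keep {have(k3), open(d_lab_dock)}, require {at(dock), open(d_lab_dock)}
    → {at(dock), have(k3), open(d_lab_dock)}
  through step 2 (grab(k3)): drop {have(k3)}, keep {at(dock), open(d_lab_dock)}, require {at(dock), key_at(k3,dock)}
    → {at(dock), key_at(k3,dock), open(d_lab_dock)}
  through step 1 (move(hall,dock)): drop {at(dock)}, keep {key_at(k3,dock), open(d_lab_dock)}, require {at(hall), open(d_dock_hall)}
    → {at(hall), key_at(k3,dock), open(d_dock_hall), open(d_lab_dock)}

== RESULT ==
["at(hall)", "key_at(k3,dock)", "open(d_dock_hall)", "open(d_lab_dock)"]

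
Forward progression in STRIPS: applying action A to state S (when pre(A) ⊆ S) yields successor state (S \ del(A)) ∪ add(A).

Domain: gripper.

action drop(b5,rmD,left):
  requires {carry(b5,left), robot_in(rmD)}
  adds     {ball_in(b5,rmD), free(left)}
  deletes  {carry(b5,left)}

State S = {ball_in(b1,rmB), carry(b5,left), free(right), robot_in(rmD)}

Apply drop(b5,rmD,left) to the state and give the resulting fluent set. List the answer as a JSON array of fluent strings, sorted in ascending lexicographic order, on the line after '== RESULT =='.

Compute (S \ del) ∪ add:
  pre ⊆ S: {carry(b5,left), robot_in(rmD)} ⊆ S  — applicable
  S \ del = {ball_in(b1,rmB), free(right), robot_in(rmD)}
  ∪ add   = {ball_in(b1,rmB), ball_in(b5,rmD), free(left), free(right), robot_in(rmD)}

== RESULT ==
["ball_in(b1,rmB)", "ball_in(b5,rmD)", "free(left)", "free(right)", "robot_in(rmD)"]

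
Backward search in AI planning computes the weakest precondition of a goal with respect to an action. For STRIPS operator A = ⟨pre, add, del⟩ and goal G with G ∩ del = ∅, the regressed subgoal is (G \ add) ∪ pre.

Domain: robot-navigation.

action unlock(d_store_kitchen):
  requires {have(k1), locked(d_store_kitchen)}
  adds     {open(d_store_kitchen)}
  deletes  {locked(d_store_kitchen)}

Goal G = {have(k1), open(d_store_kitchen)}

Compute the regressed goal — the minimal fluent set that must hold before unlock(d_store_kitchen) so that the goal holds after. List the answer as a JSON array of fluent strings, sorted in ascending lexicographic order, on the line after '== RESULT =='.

Regress:
  G ∩ del = {}  (empty — regression defined)
  G \ add = {have(k1), open(d_store_kitchen)} \ {open(d_store_kitchen)} = {have(k1)}
  ∪ pre   = {have(k1)} ∪ {have(k1), locked(d_store_kitchen)}
          = {have(k1), locked(d_store_kitchen)}

== RESULT ==
["have(k1)", "locked(d_store_kitchen)"]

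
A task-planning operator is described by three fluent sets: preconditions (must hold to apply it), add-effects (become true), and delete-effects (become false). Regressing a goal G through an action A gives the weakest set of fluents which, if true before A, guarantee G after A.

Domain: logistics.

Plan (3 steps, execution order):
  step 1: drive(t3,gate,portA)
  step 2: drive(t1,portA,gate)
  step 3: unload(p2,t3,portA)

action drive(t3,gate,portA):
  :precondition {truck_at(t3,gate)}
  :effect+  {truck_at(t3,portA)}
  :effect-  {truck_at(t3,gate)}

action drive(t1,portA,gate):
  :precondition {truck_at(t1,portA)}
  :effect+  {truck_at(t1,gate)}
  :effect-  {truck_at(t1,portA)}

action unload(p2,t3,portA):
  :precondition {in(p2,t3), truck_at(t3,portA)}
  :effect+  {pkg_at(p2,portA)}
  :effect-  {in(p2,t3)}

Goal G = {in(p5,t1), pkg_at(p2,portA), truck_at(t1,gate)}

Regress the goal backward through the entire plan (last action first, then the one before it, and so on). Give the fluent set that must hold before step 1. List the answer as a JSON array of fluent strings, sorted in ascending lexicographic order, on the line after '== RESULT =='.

Regress step by step:
  through step 3 (unload(p2,t3,portA)): drop {pkg_at(p2,portA)}, keep {in(p5,t1), truck_at(t1,gate)}, require {in(p2,t3), truck_at(t3,portA)}
    → {in(p2,t3), in(p5,t1), truck_at(t1,gate), truck_at(t3,portA)}
  through step 2 (drive(t1,portA,gate)): drop {truck_at(t1,gate)}, keep {in(p2,t3), in(p5,t1), truck_at(t3,portA)}, require {truck_at(t1,portA)}
    → {in(p2,t3), in(p5,t1), truck_at(t1,portA), truck_at(t3,portA)}
  through step 1 (drive(t3,gate,portA)): drop {truck_at(t3,portA)}, keep {in(p2,t3), in(p5,t1), truck_at(t1,portA)}, require {truck_at(t3,gate)}
    → {in(p2,t3), in(p5,t1), truck_at(t1,portA), truck_at(t3,gate)}

== RESULT ==
["in(p2,t3)", "in(p5,t1)", "truck_at(t1,portA)", "truck_at(t3,gate)"]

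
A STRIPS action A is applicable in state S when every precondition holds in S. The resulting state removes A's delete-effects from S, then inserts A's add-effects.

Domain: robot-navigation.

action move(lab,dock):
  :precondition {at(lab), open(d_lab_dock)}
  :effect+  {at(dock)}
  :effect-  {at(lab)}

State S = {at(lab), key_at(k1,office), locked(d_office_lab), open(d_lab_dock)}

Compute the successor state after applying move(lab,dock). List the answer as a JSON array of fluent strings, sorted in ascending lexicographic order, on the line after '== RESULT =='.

Progress:
  pre ⊆ S: {at(lab), open(d_lab_dock)} ⊆ S  — applicable
  S \ del = {key_at(k1,office), locked(d_office_lab), open(d_lab_dock)}
  ∪ add   = {at(dock), key_at(k1,office), locked(d_office_lab), open(d_lab_dock)}

== RESULT ==
["at(dock)", "key_at(k1,office)", "locked(d_office_lab)", "open(d_lab_dock)"]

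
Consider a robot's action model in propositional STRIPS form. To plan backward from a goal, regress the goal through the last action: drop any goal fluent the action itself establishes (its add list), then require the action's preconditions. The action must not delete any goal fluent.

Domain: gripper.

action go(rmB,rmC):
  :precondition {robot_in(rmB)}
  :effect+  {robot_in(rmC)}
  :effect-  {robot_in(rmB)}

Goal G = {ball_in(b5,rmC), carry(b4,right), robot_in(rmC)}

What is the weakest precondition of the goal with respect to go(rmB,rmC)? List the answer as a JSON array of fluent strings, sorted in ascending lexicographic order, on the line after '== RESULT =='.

Regress:
  G ∩ del = {}  (empty — regression defined)
  G \ add = {ball_in(b5,rmC), carry(b4,right), robot_in(rmC)} \ {robot_in(rmC)} = {ball_in(b5,rmC), carry(b4,right)}
  ∪ pre   = {ball_in(b5,rmC), carry(b4,right)} ∪ {robot_in(rmB)}
          = {ball_in(b5,rmC), carry(b4,right), robot_in(rmB)}

== RESULT ==
["ball_in(b5,rmC)", "carry(b4,right)", "robot_in(rmB)"]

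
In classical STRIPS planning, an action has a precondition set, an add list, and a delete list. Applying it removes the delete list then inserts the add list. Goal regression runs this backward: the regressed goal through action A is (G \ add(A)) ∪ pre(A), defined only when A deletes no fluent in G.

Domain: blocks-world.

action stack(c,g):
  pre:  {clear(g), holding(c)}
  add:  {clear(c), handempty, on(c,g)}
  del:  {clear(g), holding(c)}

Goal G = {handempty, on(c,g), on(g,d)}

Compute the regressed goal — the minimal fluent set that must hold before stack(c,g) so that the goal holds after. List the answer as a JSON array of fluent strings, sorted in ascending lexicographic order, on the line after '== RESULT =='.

Compute (G \ add) ∪ pre:
  G ∩ del = {}  (empty — regression defined)
  G \ add = {handempty, on(c,g), on(g,d)} \ {clear(c), handempty, on(c,g)} = {on(g,d)}
  ∪ pre   = {on(g,d)} ∪ {clear(g), holding(c)}
          = {clear(g), holding(c), on(g,d)}

== RESULT ==
["clear(g)", "holding(c)", "on(g,d)"]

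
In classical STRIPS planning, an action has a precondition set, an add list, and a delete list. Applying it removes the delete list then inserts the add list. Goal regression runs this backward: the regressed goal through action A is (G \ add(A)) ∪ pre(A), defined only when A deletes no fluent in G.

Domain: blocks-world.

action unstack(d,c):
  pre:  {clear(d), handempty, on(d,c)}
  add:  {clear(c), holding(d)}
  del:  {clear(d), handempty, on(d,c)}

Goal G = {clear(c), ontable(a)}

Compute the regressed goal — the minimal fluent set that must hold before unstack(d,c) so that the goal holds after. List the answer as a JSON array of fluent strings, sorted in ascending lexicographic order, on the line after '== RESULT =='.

Regress:
  G ∩ del = {}  (empty — regression defined)
  G \ add = {clear(c), ontable(a)} \ {clear(c), holding(d)} = {ontable(a)}
  ∪ pre   = {ontable(a)} ∪ {clear(d), handempty, on(d,c)}
          = {clear(d), handempty, on(d,c), ontable(a)}

== RESULT ==
["clear(d)", "handempty", "on(d,c)", "ontable(a)"]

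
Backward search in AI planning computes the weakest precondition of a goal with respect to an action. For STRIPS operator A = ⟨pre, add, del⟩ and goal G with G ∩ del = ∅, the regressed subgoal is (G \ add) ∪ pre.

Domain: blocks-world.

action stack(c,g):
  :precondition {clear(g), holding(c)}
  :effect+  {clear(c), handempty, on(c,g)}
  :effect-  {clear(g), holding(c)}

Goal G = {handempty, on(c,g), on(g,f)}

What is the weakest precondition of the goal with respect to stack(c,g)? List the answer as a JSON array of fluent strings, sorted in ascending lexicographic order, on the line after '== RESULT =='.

Regress:
  G ∩ del = {}  (empty — regression defined)
  G \ add = {handempty, on(c,g), on(g,f)} \ {clear(c), handempty, on(c,g)} = {on(g,f)}
  ∪ pre   = {on(g,f)} ∪ {clear(g), holding(c)}
          = {clear(g), holding(c), on(g,f)}

== RESULT ==
["clear(g)", "holding(c)", "on(g,f)"]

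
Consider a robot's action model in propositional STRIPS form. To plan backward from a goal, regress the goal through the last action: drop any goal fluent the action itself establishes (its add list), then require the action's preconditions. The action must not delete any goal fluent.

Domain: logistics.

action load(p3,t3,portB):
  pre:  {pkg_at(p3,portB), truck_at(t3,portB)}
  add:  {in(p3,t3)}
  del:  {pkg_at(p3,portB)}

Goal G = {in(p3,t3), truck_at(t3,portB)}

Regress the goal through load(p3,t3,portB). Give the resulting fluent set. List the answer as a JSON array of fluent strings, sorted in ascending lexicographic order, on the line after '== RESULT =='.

Compute (G \ add) ∪ pre:
  G ∩ del = {}  (empty — regression defined)
  G \ add = {in(p3,t3), truck_at(t3,portB)} \ {in(p3,t3)} = {truck_at(t3,portB)}
  ∪ pre   = {truck_at(t3,portB)} ∪ {pkg_at(p3,portB), truck_at(t3,portB)}
          = {pkg_at(p3,portB), truck_at(t3,portB)}

== RESULT ==
["pkg_at(p3,portB)", "truck_at(t3,portB)"]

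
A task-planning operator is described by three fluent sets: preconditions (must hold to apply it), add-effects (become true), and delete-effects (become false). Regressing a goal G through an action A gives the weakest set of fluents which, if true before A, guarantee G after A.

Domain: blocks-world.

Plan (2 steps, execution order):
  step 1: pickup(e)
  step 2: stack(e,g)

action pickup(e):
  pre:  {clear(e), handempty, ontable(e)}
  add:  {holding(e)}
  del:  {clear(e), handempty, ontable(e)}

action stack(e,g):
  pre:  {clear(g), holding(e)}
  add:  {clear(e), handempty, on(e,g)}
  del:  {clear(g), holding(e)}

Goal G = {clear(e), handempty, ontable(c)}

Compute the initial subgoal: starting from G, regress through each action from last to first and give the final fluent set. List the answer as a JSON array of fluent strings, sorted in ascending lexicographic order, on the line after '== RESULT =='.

Regress step by step:
  through step 2 (stack(e,g)): drop {clear(e), handempty}, keep {ontable(c)}, require {clear(g), holding(e)}
    → {clear(g), holding(e), ontable(c)}
  through step 1 (pickup(e)): drop {holding(e)}, keep {clear(g), ontable(c)}, require {clear(e), handempty, ontable(e)}
    → {clear(e), clear(g), handempty, ontable(c), ontable(e)}

== RESULT ==
["clear(e)", "clear(g)", "handempty", "ontable(c)", "ontable(e)"]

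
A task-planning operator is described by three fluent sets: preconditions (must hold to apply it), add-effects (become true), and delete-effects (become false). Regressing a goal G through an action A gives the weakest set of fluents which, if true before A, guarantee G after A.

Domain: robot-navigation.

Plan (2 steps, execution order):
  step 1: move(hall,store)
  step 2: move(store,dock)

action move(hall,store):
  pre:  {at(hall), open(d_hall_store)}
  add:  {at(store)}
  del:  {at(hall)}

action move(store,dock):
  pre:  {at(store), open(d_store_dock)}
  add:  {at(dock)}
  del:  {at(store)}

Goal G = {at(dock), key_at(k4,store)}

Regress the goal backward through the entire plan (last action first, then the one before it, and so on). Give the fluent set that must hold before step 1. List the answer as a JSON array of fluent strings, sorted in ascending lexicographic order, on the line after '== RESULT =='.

Regress step by step:
  through step 2 (move(store,dock)): drop {at(dock)}, keep {key_at(k4,store)}, require {at(store), open(d_store_dock)}
    → {at(store), key_at(k4,store), open(d_store_dock)}
  through step 1 (move(hall,store)): drop {at(store)}, keep {key_at(k4,store), open(d_store_dock)}, require {at(hall), open(d_hall_store)}
    → {at(hall), key_at(k4,store), open(d_hall_store), open(d_store_dock)}

== RESULT ==
["at(hall)", "key_at(k4,store)", "open(d_hall_store)", "open(d_store_dock)"]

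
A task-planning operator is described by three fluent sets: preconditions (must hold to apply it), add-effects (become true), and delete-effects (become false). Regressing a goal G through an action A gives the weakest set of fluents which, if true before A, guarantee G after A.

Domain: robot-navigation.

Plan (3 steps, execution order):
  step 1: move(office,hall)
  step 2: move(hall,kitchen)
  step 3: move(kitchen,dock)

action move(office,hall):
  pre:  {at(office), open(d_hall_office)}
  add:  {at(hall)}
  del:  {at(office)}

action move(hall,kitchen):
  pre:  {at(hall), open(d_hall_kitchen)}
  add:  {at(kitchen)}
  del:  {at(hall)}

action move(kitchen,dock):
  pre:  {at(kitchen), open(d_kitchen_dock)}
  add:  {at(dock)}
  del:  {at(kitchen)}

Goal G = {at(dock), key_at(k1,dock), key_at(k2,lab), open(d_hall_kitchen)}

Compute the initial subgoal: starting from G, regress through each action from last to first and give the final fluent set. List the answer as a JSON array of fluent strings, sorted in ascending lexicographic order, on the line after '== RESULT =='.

Regress step by step:
  through step 3 (move(kitchen,dock)): drop {at(dock)}, keep {key_at(k1,dock), key_at(k2,lab), open(d_hall_kitchen)}, require {at(kitchen), open(d_kitchen_dock)}
    → {at(kitchen), key_at(k1,dock), key_at(k2,lab), open(d_hall_kitchen), open(d_kitchen_dock)}
  through step 2 (move(hall,kitchen)): drop {at(kitchen)}, keep {key_at(k1,dock), key_at(k2,lab), open(d_hall_kitchen), open(d_kitchen_dock)}, require {at(hall), open(d_hall_kitchen)}
    → {at(hall), key_at(k1,dock), key_at(k2,lab), open(d_hall_kitchen), open(d_kitchen_dock)}
  through step 1 (move(office,hall)): drop {at(hall)}, keep {key_at(k1,dock), key_at(k2,lab), open(d_hall_kitchen), open(d_kitchen_dock)}, require {at(office), open(d_hall_office)}
    → {at(office), key_at(k1,dock), key_at(k2,lab), open(d_hall_kitchen), open(d_hall_office), open(d_kitchen_dock)}

== RESULT ==
["at(office)", "key_at(k1,dock)", "key_at(k2,lab)", "open(d_hall_kitchen)", "open(d_hall_office)", "open(d_kitchen_dock)"]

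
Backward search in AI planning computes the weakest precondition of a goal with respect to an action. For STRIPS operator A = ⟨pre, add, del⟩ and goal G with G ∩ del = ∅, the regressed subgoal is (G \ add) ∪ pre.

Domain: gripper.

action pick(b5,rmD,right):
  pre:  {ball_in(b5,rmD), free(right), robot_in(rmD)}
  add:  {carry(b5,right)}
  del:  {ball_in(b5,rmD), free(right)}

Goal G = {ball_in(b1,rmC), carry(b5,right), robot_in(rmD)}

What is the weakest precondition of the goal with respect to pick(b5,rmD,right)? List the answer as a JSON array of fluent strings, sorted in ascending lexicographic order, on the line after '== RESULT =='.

Compute (G \ add) ∪ pre:
  G ∩ del = {}  (empty — regression defined)
  G \ add = {ball_in(b1,rmC), carry(b5,right), robot_in(rmD)} \ {carry(b5,right)} = {ball_in(b1,rmC), robot_in(rmD)}
  ∪ pre   = {ball_in(b1,rmC), robot_in(rmD)} ∪ {ball_in(b5,rmD), free(right), robot_in(rmD)}
          = {ball_in(b1,rmC), ball_in(b5,rmD), free(right), robot_in(rmD)}

== RESULT ==
["ball_in(b1,rmC)", "ball_in(b5,rmD)", "free(right)", "robot_in(rmD)"]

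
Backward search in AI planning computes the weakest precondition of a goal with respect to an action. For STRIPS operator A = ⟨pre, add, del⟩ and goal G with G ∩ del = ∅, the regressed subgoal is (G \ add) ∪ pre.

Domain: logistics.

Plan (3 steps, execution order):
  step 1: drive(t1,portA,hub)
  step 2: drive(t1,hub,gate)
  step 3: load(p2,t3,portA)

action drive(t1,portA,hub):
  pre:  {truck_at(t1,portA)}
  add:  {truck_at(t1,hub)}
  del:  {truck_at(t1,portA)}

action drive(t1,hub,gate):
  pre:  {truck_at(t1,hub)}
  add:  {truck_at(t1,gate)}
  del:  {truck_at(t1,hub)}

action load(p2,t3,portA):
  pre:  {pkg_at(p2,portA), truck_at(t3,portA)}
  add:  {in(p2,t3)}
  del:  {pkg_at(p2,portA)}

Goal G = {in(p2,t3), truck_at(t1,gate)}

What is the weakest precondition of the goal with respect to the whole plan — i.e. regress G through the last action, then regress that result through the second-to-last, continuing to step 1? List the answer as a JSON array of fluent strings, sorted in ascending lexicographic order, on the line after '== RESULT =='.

Regress step by step:
  through step 3 (load(p2,t3,portA)): drop {in(p2,t3)}, keep {truck_at(t1,gate)}, require {pkg_at(p2,portA), truck_at(t3,portA)}
    → {pkg_at(p2,portA), truck_at(t1,gate), truck_at(t3,portA)}
  through step 2 (drive(t1,hub,gate)): drop {truck_at(t1,gate)}, keep {pkg_at(p2,portA), truck_at(t3,portA)}, require {truck_at(t1,hub)}
    → {pkg_at(p2,portA), truck_at(t1,hub), truck_at(t3,portA)}
  through step 1 (drive(t1,portA,hub)): drop {truck_at(t1,hub)}, keep {pkg_at(p2,portA), truck_at(t3,portA)}, require {truck_at(t1,portA)}
    → {pkg_at(p2,portA), truck_at(t1,portA), truck_at(t3,portA)}

== RESULT ==
["pkg_at(p2,portA)", "truck_at(t1,portA)", "truck_at(t3,portA)"]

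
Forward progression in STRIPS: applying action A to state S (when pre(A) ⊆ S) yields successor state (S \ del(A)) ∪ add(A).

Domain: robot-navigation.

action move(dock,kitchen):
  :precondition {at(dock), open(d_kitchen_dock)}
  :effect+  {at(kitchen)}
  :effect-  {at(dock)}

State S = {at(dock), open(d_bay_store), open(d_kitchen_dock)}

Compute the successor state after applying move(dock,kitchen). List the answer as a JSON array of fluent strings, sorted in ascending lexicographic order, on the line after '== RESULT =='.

Compute (S \ del) ∪ add:
  pre ⊆ S: {at(dock), open(d_kitchen_dock)} ⊆ S  — applicable
  S \ del = {open(d_bay_store), open(d_kitchen_dock)}
  ∪ add   = {at(kitchen), open(d_bay_store), open(d_kitchen_dock)}

== RESULT ==
["at(kitchen)", "open(d_bay_store)", "open(d_kitchen_dock)"]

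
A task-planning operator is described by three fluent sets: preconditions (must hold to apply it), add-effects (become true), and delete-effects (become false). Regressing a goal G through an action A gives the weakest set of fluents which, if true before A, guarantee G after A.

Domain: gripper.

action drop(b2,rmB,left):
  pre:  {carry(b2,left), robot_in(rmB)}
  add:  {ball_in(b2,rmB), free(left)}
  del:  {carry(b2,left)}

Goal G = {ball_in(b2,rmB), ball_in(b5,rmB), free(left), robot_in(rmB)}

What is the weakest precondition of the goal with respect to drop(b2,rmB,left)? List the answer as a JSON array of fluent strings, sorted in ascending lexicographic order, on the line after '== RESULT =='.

Regress:
  G ∩ del = {}  (empty — regression defined)
  G \ add = {ball_in(b2,rmB), ball_in(b5,rmB), free(left), robot_in(rmB)} \ {ball_in(b2,rmB), free(left)} = {ball_in(b5,rmB), robot_in(rmB)}
  ∪ pre   = {ball_in(b5,rmB), robot_in(rmB)} ∪ {carry(b2,left), robot_in(rmB)}
          = {ball_in(b5,rmB), carry(b2,left), robot_in(rmB)}

== RESULT ==
["ball_in(b5,rmB)", "carry(b2,left)", "robot_in(rmB)"]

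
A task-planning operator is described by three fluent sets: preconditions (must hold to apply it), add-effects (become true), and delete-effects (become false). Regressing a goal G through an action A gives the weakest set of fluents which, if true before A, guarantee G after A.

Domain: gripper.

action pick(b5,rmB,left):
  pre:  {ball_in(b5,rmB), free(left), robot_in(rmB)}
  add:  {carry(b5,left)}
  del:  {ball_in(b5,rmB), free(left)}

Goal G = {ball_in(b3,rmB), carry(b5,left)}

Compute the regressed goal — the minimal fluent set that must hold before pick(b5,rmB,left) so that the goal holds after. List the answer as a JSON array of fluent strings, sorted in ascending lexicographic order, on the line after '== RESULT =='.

Compute (G \ add) ∪ pre:
  G ∩ del = {}  (empty — regression defined)
  G \ add = {ball_in(b3,rmB), carry(b5,left)} \ {carry(b5,left)} = {ball_in(b3,rmB)}
  ∪ pre   = {ball_in(b3,rmB)} ∪ {ball_in(b5,rmB), free(left), robot_in(rmB)}
          = {ball_in(b3,rmB), ball_in(b5,rmB), free(left), robot_in(rmB)}

== RESULT ==
["ball_in(b3,rmB)", "ball_in(b5,rmB)", "free(left)", "robot_in(rmB)"]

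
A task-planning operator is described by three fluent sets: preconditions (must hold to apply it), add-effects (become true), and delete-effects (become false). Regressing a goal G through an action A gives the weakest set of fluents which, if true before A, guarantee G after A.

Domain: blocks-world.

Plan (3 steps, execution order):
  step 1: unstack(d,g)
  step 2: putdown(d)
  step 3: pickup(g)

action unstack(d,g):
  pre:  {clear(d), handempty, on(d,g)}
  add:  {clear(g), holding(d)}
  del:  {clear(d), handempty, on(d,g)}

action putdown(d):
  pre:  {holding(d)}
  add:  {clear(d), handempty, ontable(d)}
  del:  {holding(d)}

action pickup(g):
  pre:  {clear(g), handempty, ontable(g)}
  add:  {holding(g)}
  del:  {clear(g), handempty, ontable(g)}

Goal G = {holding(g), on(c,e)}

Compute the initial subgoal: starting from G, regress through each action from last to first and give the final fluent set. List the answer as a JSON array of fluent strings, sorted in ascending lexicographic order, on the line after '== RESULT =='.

Work backward from the goal:
  through step 3 (pickup(g)): drop {holding(g)}, keep {on(c,e)}, require {clear(g), handempty, ontable(g)}
    → {clear(g), handempty, on(c,e), ontable(g)}
  through step 2 (putdown(d)): drop {handempty}, keep {clear(g), on(c,e), ontable(g)}, require {holding(d)}
    → {clear(g), holding(d), on(c,e), ontable(g)}
  through step 1 (unstack(d,g)): drop {clear(g), holding(d)}, keep {on(c,e), ontable(g)}, require {clear(d), handempty, on(d,g)}
    → {clear(d), handempty, on(c,e), on(d,g), ontable(g)}

== RESULT ==
["clear(d)", "handempty", "on(c,e)", "on(d,g)", "ontable(g)"]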